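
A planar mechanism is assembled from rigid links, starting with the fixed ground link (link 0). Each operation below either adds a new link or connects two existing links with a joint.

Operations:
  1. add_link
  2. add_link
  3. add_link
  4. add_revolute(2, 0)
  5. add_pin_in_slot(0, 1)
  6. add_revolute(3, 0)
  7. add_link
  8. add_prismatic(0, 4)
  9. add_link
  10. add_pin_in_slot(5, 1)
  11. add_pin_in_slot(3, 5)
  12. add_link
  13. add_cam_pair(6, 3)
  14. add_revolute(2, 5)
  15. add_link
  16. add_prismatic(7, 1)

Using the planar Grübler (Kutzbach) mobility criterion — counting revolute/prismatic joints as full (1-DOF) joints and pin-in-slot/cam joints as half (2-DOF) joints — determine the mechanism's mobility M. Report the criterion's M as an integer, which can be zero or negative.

(L,J1,J2)=(1,0,0); link0 fixed
link1: (2,0,0)
link2: (3,0,0)
link3: (4,0,0)
R 2-0 [J1]: (4,1,0)
PS 0-1 [J2]: (4,1,1)
R 3-0 [J1]: (4,2,1)
link4: (5,2,1)
P 0-4 [J1]: (5,3,1)
link5: (6,3,1)
PS 5-1 [J2]: (6,3,2)
PS 3-5 [J2]: (6,3,3)
link6: (7,3,3)
C 6-3 [J2]: (7,3,4)
R 2-5 [J1]: (7,4,4)
link7: (8,4,4)
P 7-1 [J1]: (8,5,4)
Grübler: 3·7 − 2·5 − 4 = 7

M = 7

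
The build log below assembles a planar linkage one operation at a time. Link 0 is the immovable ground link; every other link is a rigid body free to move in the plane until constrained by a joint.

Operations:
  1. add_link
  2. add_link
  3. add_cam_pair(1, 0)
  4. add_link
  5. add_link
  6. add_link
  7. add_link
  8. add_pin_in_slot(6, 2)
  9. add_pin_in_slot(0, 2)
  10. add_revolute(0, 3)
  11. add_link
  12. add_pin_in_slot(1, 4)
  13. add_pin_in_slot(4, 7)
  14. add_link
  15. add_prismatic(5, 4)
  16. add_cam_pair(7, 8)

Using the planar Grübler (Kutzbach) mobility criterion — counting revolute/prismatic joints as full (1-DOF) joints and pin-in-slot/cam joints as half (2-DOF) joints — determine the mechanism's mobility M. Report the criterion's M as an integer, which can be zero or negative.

M = 14

link 0 = ground. State L|J1|J2 = 1|0|0
+link1  2|0|0
+link2  3|0|0
C(1,0) f=2→J2  3|0|1
+link3  4|0|1
+link4  5|0|1
+link5  6|0|1
+link6  7|0|1
PS(6,2) f=2→J2  7|0|2
PS(0,2) f=2→J2  7|0|3
R(0,3) f=1→J1  7|1|3
+link7  8|1|3
PS(1,4) f=2→J2  8|1|4
PS(4,7) f=2→J2  8|1|5
+link8  9|1|5
P(5,4) f=1→J1  9|2|5
C(7,8) f=2→J2  9|2|6
M = 3(9−1)−2·2−6 = 24−4−6 = 14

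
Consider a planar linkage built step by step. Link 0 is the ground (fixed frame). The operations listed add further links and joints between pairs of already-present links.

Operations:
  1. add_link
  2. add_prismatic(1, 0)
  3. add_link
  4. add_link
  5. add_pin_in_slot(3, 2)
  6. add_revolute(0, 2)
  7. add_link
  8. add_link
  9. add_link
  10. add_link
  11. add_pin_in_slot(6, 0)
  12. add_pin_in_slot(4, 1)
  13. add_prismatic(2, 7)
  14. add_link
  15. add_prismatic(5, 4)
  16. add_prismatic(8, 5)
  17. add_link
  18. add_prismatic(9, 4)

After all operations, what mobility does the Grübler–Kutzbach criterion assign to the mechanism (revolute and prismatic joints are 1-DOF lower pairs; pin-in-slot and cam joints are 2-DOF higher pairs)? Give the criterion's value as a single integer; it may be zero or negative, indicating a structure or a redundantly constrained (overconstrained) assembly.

M = 12

link 0 = ground. State L|J1|J2 = 1|0|0
+link1  2|0|0
P(1,0) f=1→J1  2|1|0
+link2  3|1|0
+link3  4|1|0
PS(3,2) f=2→J2  4|1|1
R(0,2) f=1→J1  4|2|1
+link4  5|2|1
+link5  6|2|1
+link6  7|2|1
+link7  8|2|1
PS(6,0) f=2→J2  8|2|2
PS(4,1) f=2→J2  8|2|3
P(2,7) f=1→J1  8|3|3
+link8  9|3|3
P(5,4) f=1→J1  9|4|3
P(8,5) f=1→J1  9|5|3
+link9  10|5|3
P(9,4) f=1→J1  10|6|3
M = 3(10−1)−2·6−3 = 27−12−3 = 12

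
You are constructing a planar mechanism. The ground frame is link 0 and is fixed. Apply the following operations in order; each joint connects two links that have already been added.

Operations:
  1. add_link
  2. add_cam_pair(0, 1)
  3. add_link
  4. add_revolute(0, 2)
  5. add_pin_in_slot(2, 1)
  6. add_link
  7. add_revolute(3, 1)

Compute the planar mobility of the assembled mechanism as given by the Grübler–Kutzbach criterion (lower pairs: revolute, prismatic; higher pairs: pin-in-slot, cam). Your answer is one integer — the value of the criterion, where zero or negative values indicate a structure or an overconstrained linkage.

M = 3

(L,J1,J2)=(1,0,0); link0 fixed
link1: (2,0,0)
C 0-1 [J2]: (2,0,1)
link2: (3,0,1)
R 0-2 [J1]: (3,1,1)
PS 2-1 [J2]: (3,1,2)
link3: (4,1,2)
R 3-1 [J1]: (4,2,2)
Grübler: 3·3 − 2·2 − 2 = 3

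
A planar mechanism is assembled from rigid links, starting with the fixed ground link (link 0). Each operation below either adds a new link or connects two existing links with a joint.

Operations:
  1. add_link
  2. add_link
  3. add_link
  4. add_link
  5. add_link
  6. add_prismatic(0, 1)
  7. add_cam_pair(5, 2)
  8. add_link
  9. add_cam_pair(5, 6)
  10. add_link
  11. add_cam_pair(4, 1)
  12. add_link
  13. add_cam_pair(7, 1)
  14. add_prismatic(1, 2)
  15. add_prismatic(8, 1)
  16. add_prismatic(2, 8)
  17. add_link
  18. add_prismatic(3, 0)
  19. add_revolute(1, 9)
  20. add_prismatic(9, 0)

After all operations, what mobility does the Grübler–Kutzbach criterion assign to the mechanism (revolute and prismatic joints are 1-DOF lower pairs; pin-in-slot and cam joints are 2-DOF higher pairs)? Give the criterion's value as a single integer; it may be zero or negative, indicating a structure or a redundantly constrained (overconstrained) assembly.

link 0 = ground. State L|J1|J2 = 1|0|0
+link1  2|0|0
+link2  3|0|0
+link3  4|0|0
+link4  5|0|0
+link5  6|0|0
P(0,1) f=1→J1  6|1|0
C(5,2) f=2→J2  6|1|1
+link6  7|1|1
C(5,6) f=2→J2  7|1|2
+link7  8|1|2
C(4,1) f=2→J2  8|1|3
+link8  9|1|3
C(7,1) f=2→J2  9|1|4
P(1,2) f=1→J1  9|2|4
P(8,1) f=1→J1  9|3|4
P(2,8) f=1→J1  9|4|4
+link9  10|4|4
P(3,0) f=1→J1  10|5|4
R(1,9) f=1→J1  10|6|4
P(9,0) f=1→J1  10|7|4
M = 3(10−1)−2·7−4 = 27−14−4 = 9

M = 9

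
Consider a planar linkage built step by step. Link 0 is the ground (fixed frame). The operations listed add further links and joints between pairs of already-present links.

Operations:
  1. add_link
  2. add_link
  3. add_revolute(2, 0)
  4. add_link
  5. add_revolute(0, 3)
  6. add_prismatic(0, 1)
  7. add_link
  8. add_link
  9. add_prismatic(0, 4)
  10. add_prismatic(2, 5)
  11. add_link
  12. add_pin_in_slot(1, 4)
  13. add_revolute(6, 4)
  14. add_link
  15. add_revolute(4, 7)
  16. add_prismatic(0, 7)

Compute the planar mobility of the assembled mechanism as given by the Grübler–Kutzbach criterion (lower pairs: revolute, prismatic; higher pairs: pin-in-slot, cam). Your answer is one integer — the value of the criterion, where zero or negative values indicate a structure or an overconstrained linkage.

link 0 = ground. State L|J1|J2 = 1|0|0
+link1  2|0|0
+link2  3|0|0
R(2,0) f=1→J1  3|1|0
+link3  4|1|0
R(0,3) f=1→J1  4|2|0
P(0,1) f=1→J1  4|3|0
+link4  5|3|0
+link5  6|3|0
P(0,4) f=1→J1  6|4|0
P(2,5) f=1→J1  6|5|0
+link6  7|5|0
PS(1,4) f=2→J2  7|5|1
R(6,4) f=1→J1  7|6|1
+link7  8|6|1
R(4,7) f=1→J1  8|7|1
P(0,7) f=1→J1  8|8|1
M = 3(8−1)−2·8−1 = 21−16−1 = 4

M = 4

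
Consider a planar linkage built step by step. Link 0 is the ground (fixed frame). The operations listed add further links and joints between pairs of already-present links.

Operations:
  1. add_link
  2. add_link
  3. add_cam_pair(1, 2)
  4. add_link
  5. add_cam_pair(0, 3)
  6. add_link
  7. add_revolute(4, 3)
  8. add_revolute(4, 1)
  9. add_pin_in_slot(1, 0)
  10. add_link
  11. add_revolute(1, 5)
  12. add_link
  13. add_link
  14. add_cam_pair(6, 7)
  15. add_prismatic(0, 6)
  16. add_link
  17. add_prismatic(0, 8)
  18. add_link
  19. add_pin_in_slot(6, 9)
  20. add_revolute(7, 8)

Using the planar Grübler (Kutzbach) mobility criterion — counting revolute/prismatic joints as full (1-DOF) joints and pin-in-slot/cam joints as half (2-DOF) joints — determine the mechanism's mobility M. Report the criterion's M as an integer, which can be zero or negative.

link 0 = ground. State L|J1|J2 = 1|0|0
+link1  2|0|0
+link2  3|0|0
C(1,2) f=2→J2  3|0|1
+link3  4|0|1
C(0,3) f=2→J2  4|0|2
+link4  5|0|2
R(4,3) f=1→J1  5|1|2
R(4,1) f=1→J1  5|2|2
PS(1,0) f=2→J2  5|2|3
+link5  6|2|3
R(1,5) f=1→J1  6|3|3
+link6  7|3|3
+link7  8|3|3
C(6,7) f=2→J2  8|3|4
P(0,6) f=1→J1  8|4|4
+link8  9|4|4
P(0,8) f=1→J1  9|5|4
+link9  10|5|4
PS(6,9) f=2→J2  10|5|5
R(7,8) f=1→J1  10|6|5
M = 3(10−1)−2·6−5 = 27−12−5 = 10

M = 10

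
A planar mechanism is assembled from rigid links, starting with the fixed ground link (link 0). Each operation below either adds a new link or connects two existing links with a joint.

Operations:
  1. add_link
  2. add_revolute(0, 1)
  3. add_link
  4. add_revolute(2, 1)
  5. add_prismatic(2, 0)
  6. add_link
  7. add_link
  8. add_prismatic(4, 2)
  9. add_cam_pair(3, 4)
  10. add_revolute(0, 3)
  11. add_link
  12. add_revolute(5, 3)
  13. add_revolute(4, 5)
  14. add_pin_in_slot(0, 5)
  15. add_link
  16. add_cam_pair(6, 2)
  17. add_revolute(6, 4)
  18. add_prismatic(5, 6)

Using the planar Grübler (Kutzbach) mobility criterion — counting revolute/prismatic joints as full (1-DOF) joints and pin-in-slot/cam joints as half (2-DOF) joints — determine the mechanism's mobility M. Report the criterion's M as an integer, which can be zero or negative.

M = -3

link 0 = ground. State L|J1|J2 = 1|0|0
+link1  2|0|0
R(0,1) f=1→J1  2|1|0
+link2  3|1|0
R(2,1) f=1→J1  3|2|0
P(2,0) f=1→J1  3|3|0
+link3  4|3|0
+link4  5|3|0
P(4,2) f=1→J1  5|4|0
C(3,4) f=2→J2  5|4|1
R(0,3) f=1→J1  5|5|1
+link5  6|5|1
R(5,3) f=1→J1  6|6|1
R(4,5) f=1→J1  6|7|1
PS(0,5) f=2→J2  6|7|2
+link6  7|7|2
C(6,2) f=2→J2  7|7|3
R(6,4) f=1→J1  7|8|3
P(5,6) f=1→J1  7|9|3
M = 3(7−1)−2·9−3 = 18−18−3 = -3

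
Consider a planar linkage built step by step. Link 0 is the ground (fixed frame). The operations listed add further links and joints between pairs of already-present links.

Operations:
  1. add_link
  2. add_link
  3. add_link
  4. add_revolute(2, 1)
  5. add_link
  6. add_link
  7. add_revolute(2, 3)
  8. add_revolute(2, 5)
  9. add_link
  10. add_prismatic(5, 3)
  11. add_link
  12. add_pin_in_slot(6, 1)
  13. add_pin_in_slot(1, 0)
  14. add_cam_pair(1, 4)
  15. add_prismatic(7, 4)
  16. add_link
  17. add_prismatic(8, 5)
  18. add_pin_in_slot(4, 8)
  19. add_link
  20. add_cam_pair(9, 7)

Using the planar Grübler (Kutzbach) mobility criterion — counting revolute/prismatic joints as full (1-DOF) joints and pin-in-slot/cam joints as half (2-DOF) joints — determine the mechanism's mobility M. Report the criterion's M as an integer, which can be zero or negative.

M = 10

(L,J1,J2)=(1,0,0); link0 fixed
link1: (2,0,0)
link2: (3,0,0)
link3: (4,0,0)
R 2-1 [J1]: (4,1,0)
link4: (5,1,0)
link5: (6,1,0)
R 2-3 [J1]: (6,2,0)
R 2-5 [J1]: (6,3,0)
link6: (7,3,0)
P 5-3 [J1]: (7,4,0)
link7: (8,4,0)
PS 6-1 [J2]: (8,4,1)
PS 1-0 [J2]: (8,4,2)
C 1-4 [J2]: (8,4,3)
P 7-4 [J1]: (8,5,3)
link8: (9,5,3)
P 8-5 [J1]: (9,6,3)
PS 4-8 [J2]: (9,6,4)
link9: (10,6,4)
C 9-7 [J2]: (10,6,5)
Grübler: 3·9 − 2·6 − 5 = 10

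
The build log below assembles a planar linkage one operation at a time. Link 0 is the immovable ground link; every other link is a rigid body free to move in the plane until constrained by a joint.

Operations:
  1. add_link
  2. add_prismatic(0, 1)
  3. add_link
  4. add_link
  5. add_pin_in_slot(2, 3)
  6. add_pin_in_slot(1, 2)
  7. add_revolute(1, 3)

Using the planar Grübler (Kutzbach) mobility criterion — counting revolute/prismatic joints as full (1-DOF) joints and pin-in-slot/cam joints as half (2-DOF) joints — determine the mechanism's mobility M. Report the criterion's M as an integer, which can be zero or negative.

M = 3

[1;0;0] (link 0 is ground)
L+ [2;0;0]
P(0,1)∈J1 [2;1;0]
L+ [3;1;0]
L+ [4;1;0]
PS(2,3)∈J2 [4;1;1]
PS(1,2)∈J2 [4;1;2]
R(1,3)∈J1 [4;2;2]
mobility = 9 − 4 − 2 = 3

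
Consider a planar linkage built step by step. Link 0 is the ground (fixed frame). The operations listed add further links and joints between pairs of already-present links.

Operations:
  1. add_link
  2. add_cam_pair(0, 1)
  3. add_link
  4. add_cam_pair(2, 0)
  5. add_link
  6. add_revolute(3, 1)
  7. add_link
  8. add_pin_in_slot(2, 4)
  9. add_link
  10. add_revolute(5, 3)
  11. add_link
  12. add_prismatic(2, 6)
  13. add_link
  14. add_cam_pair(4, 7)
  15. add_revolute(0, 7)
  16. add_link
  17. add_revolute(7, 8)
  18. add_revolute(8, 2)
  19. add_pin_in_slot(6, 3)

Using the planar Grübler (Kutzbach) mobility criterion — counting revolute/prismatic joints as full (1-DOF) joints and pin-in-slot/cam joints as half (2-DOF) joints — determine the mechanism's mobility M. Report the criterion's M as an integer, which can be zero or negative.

[1;0;0] (link 0 is ground)
L+ [2;0;0]
C(0,1)∈J2 [2;0;1]
L+ [3;0;1]
C(2,0)∈J2 [3;0;2]
L+ [4;0;2]
R(3,1)∈J1 [4;1;2]
L+ [5;1;2]
PS(2,4)∈J2 [5;1;3]
L+ [6;1;3]
R(5,3)∈J1 [6;2;3]
L+ [7;2;3]
P(2,6)∈J1 [7;3;3]
L+ [8;3;3]
C(4,7)∈J2 [8;3;4]
R(0,7)∈J1 [8;4;4]
L+ [9;4;4]
R(7,8)∈J1 [9;5;4]
R(8,2)∈J1 [9;6;4]
PS(6,3)∈J2 [9;6;5]
mobility = 24 − 12 − 5 = 7

M = 7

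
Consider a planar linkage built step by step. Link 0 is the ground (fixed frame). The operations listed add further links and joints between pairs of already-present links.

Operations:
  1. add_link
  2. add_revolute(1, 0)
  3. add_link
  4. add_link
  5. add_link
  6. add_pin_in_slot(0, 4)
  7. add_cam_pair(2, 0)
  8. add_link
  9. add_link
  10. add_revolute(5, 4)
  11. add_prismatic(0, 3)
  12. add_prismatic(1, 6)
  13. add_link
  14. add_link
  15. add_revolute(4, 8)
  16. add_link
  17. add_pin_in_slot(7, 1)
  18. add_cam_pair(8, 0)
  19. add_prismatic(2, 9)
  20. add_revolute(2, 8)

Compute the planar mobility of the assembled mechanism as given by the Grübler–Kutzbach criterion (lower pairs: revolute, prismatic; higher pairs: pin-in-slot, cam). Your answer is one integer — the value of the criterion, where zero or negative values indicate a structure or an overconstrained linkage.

[1;0;0] (link 0 is ground)
L+ [2;0;0]
R(1,0)∈J1 [2;1;0]
L+ [3;1;0]
L+ [4;1;0]
L+ [5;1;0]
PS(0,4)∈J2 [5;1;1]
C(2,0)∈J2 [5;1;2]
L+ [6;1;2]
L+ [7;1;2]
R(5,4)∈J1 [7;2;2]
P(0,3)∈J1 [7;3;2]
P(1,6)∈J1 [7;4;2]
L+ [8;4;2]
L+ [9;4;2]
R(4,8)∈J1 [9;5;2]
L+ [10;5;2]
PS(7,1)∈J2 [10;5;3]
C(8,0)∈J2 [10;5;4]
P(2,9)∈J1 [10;6;4]
R(2,8)∈J1 [10;7;4]
mobility = 27 − 14 − 4 = 9

M = 9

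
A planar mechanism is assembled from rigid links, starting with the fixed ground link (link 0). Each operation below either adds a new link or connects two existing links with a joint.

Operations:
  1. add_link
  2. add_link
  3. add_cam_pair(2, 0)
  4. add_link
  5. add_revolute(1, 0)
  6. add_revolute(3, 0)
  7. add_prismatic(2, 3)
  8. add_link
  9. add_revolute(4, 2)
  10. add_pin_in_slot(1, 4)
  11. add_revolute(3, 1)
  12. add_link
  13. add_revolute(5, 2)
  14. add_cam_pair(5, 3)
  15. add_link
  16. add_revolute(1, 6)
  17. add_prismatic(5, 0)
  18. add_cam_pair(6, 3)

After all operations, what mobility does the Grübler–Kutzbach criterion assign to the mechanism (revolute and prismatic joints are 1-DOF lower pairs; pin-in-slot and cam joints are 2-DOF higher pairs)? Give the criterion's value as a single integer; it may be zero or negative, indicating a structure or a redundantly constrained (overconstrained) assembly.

ground; <1,0,0>
#1 <2,0,0>
#2 <3,0,0>
C:2↔0 J2 <3,0,1>
#3 <4,0,1>
R:1↔0 J1 <4,1,1>
R:3↔0 J1 <4,2,1>
P:2↔3 J1 <4,3,1>
#4 <5,3,1>
R:4↔2 J1 <5,4,1>
PS:1↔4 J2 <5,4,2>
R:3↔1 J1 <5,5,2>
#5 <6,5,2>
R:5↔2 J1 <6,6,2>
C:5↔3 J2 <6,6,3>
#6 <7,6,3>
R:1↔6 J1 <7,7,3>
P:5↔0 J1 <7,8,3>
C:6↔3 J2 <7,8,4>
3×6 − 2×8 − 1×4 = -2

M = -2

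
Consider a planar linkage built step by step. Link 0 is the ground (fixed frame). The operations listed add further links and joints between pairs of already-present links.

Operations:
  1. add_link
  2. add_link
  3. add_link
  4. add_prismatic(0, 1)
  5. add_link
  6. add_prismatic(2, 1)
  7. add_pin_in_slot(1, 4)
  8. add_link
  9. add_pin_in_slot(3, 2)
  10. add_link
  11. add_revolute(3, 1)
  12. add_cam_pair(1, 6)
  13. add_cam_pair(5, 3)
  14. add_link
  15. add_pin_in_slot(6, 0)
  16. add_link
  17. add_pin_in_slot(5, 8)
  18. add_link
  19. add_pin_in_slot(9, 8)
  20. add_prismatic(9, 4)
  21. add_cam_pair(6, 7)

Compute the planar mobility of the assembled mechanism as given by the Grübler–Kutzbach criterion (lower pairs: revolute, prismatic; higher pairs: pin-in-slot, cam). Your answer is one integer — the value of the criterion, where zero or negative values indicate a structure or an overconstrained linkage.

M = 11

L=1 J1=0 J2=0
add link → L=2 J1=0 J2=0
add link → L=3 J1=0 J2=0
add link → L=4 J1=0 J2=0
P@0,1 dof=1 J1 → L=4 J1=1 J2=0
add link → L=5 J1=1 J2=0
P@2,1 dof=1 J1 → L=5 J1=2 J2=0
PS@1,4 dof=2 J2 → L=5 J1=2 J2=1
add link → L=6 J1=2 J2=1
PS@3,2 dof=2 J2 → L=6 J1=2 J2=2
add link → L=7 J1=2 J2=2
R@3,1 dof=1 J1 → L=7 J1=3 J2=2
C@1,6 dof=2 J2 → L=7 J1=3 J2=3
C@5,3 dof=2 J2 → L=7 J1=3 J2=4
add link → L=8 J1=3 J2=4
PS@6,0 dof=2 J2 → L=8 J1=3 J2=5
add link → L=9 J1=3 J2=5
PS@5,8 dof=2 J2 → L=9 J1=3 J2=6
add link → L=10 J1=3 J2=6
PS@9,8 dof=2 J2 → L=10 J1=3 J2=7
P@9,4 dof=1 J1 → L=10 J1=4 J2=7
C@6,7 dof=2 J2 → L=10 J1=4 J2=8
M=3(L−1)−2J1−J2=3·9−2·4−8=11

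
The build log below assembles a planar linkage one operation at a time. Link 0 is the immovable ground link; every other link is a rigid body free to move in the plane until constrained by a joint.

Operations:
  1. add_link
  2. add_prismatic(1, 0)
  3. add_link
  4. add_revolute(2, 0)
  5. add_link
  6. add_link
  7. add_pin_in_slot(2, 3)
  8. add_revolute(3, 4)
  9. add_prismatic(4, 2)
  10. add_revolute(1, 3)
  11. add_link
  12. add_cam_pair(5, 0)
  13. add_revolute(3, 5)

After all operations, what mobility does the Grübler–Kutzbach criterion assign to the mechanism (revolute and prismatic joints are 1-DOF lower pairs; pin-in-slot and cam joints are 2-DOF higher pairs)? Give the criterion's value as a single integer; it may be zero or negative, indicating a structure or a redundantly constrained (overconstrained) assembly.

[1;0;0] (link 0 is ground)
L+ [2;0;0]
P(1,0)∈J1 [2;1;0]
L+ [3;1;0]
R(2,0)∈J1 [3;2;0]
L+ [4;2;0]
L+ [5;2;0]
PS(2,3)∈J2 [5;2;1]
R(3,4)∈J1 [5;3;1]
P(4,2)∈J1 [5;4;1]
R(1,3)∈J1 [5;5;1]
L+ [6;5;1]
C(5,0)∈J2 [6;5;2]
R(3,5)∈J1 [6;6;2]
mobility = 15 − 12 − 2 = 1

M = 1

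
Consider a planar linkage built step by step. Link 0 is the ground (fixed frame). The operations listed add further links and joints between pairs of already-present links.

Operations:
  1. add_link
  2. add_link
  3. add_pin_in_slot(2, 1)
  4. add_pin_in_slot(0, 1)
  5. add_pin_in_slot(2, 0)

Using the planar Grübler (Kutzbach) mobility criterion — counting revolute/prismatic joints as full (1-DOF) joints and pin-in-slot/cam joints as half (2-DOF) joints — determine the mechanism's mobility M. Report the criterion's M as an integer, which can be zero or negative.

M = 3

(L,J1,J2)=(1,0,0); link0 fixed
link1: (2,0,0)
link2: (3,0,0)
PS 2-1 [J2]: (3,0,1)
PS 0-1 [J2]: (3,0,2)
PS 2-0 [J2]: (3,0,3)
Grübler: 3·2 − 2·0 − 3 = 3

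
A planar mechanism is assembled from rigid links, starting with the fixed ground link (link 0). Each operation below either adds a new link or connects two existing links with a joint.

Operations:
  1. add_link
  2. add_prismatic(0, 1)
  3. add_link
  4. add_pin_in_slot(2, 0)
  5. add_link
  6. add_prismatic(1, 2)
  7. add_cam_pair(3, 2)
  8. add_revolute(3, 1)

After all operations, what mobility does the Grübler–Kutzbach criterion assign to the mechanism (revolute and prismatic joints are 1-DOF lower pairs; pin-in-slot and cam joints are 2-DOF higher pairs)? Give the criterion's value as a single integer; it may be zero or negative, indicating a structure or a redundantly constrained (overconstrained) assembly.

M = 1

L=1 J1=0 J2=0
add link → L=2 J1=0 J2=0
P@0,1 dof=1 J1 → L=2 J1=1 J2=0
add link → L=3 J1=1 J2=0
PS@2,0 dof=2 J2 → L=3 J1=1 J2=1
add link → L=4 J1=1 J2=1
P@1,2 dof=1 J1 → L=4 J1=2 J2=1
C@3,2 dof=2 J2 → L=4 J1=2 J2=2
R@3,1 dof=1 J1 → L=4 J1=3 J2=2
M=3(L−1)−2J1−J2=3·3−2·3−2=1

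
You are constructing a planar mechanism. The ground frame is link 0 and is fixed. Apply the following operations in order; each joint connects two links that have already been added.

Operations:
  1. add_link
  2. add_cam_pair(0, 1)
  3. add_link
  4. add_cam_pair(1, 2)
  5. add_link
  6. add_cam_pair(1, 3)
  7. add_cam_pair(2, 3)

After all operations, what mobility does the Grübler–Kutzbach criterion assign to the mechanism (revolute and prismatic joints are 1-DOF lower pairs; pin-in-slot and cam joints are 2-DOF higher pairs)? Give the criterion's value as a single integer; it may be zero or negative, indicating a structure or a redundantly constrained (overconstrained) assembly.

ground; <1,0,0>
#1 <2,0,0>
C:0↔1 J2 <2,0,1>
#2 <3,0,1>
C:1↔2 J2 <3,0,2>
#3 <4,0,2>
C:1↔3 J2 <4,0,3>
C:2↔3 J2 <4,0,4>
3×3 − 2×0 − 1×4 = 5

M = 5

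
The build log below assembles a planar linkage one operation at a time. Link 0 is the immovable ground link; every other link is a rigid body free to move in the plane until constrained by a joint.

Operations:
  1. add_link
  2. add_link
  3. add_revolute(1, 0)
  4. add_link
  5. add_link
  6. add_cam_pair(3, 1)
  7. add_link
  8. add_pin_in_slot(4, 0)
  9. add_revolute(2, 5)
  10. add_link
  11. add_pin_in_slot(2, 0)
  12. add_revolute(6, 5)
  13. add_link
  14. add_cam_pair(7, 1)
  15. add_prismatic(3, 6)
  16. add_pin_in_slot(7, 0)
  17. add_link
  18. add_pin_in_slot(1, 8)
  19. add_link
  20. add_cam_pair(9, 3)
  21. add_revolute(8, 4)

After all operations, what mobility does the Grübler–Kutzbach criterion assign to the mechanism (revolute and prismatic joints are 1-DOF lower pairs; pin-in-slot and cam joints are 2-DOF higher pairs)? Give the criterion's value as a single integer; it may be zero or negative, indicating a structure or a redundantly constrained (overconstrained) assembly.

L=1 J1=0 J2=0
add link → L=2 J1=0 J2=0
add link → L=3 J1=0 J2=0
R@1,0 dof=1 J1 → L=3 J1=1 J2=0
add link → L=4 J1=1 J2=0
add link → L=5 J1=1 J2=0
C@3,1 dof=2 J2 → L=5 J1=1 J2=1
add link → L=6 J1=1 J2=1
PS@4,0 dof=2 J2 → L=6 J1=1 J2=2
R@2,5 dof=1 J1 → L=6 J1=2 J2=2
add link → L=7 J1=2 J2=2
PS@2,0 dof=2 J2 → L=7 J1=2 J2=3
R@6,5 dof=1 J1 → L=7 J1=3 J2=3
add link → L=8 J1=3 J2=3
C@7,1 dof=2 J2 → L=8 J1=3 J2=4
P@3,6 dof=1 J1 → L=8 J1=4 J2=4
PS@7,0 dof=2 J2 → L=8 J1=4 J2=5
add link → L=9 J1=4 J2=5
PS@1,8 dof=2 J2 → L=9 J1=4 J2=6
add link → L=10 J1=4 J2=6
C@9,3 dof=2 J2 → L=10 J1=4 J2=7
R@8,4 dof=1 J1 → L=10 J1=5 J2=7
M=3(L−1)−2J1−J2=3·9−2·5−7=10

M = 10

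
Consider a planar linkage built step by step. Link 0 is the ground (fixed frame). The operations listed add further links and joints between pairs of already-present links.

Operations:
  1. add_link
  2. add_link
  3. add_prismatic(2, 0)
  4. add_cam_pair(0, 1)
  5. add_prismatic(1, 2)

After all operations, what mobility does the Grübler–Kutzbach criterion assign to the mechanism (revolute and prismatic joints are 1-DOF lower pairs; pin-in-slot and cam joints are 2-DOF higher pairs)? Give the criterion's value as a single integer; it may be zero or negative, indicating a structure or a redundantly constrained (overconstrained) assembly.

M = 1

[1;0;0] (link 0 is ground)
L+ [2;0;0]
L+ [3;0;0]
P(2,0)∈J1 [3;1;0]
C(0,1)∈J2 [3;1;1]
P(1,2)∈J1 [3;2;1]
mobility = 6 − 4 − 1 = 1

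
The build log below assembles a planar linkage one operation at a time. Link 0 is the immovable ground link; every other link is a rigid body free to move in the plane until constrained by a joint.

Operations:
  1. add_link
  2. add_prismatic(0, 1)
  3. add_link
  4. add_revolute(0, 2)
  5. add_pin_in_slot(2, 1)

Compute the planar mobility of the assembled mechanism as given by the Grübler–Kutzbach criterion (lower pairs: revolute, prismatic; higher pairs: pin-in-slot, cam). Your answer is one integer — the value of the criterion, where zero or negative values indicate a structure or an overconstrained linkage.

ground; <1,0,0>
#1 <2,0,0>
P:0↔1 J1 <2,1,0>
#2 <3,1,0>
R:0↔2 J1 <3,2,0>
PS:2↔1 J2 <3,2,1>
3×2 − 2×2 − 1×1 = 1

M = 1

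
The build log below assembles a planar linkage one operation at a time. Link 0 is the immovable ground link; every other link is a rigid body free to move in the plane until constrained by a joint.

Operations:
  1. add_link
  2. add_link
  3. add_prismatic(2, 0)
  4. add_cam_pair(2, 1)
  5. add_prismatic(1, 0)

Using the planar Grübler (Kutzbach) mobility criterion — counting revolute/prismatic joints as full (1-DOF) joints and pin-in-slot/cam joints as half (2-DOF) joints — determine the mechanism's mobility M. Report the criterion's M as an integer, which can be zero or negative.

M = 1

(L,J1,J2)=(1,0,0); link0 fixed
link1: (2,0,0)
link2: (3,0,0)
P 2-0 [J1]: (3,1,0)
C 2-1 [J2]: (3,1,1)
P 1-0 [J1]: (3,2,1)
Grübler: 3·2 − 2·2 − 1 = 1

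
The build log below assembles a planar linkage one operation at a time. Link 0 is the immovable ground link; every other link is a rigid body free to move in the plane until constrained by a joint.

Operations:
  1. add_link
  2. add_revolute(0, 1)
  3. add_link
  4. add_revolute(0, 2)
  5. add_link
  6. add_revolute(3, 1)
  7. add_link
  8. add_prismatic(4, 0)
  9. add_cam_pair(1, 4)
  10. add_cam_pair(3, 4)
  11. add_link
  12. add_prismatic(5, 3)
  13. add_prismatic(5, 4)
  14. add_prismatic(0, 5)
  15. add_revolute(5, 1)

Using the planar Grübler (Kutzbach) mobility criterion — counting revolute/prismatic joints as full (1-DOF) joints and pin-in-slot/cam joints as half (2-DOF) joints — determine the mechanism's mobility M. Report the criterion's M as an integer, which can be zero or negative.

M = -3

[1;0;0] (link 0 is ground)
L+ [2;0;0]
R(0,1)∈J1 [2;1;0]
L+ [3;1;0]
R(0,2)∈J1 [3;2;0]
L+ [4;2;0]
R(3,1)∈J1 [4;3;0]
L+ [5;3;0]
P(4,0)∈J1 [5;4;0]
C(1,4)∈J2 [5;4;1]
C(3,4)∈J2 [5;4;2]
L+ [6;4;2]
P(5,3)∈J1 [6;5;2]
P(5,4)∈J1 [6;6;2]
P(0,5)∈J1 [6;7;2]
R(5,1)∈J1 [6;8;2]
mobility = 15 − 16 − 2 = -3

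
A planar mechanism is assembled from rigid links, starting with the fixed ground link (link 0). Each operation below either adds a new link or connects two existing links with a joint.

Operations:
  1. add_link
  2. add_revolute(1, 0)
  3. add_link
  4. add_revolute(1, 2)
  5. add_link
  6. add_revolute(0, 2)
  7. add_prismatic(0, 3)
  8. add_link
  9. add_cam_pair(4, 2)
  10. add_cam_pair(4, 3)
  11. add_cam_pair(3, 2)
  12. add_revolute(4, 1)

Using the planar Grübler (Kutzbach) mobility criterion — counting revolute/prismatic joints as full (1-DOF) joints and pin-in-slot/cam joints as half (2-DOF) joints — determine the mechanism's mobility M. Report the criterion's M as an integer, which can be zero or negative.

M = -1

(L,J1,J2)=(1,0,0); link0 fixed
link1: (2,0,0)
R 1-0 [J1]: (2,1,0)
link2: (3,1,0)
R 1-2 [J1]: (3,2,0)
link3: (4,2,0)
R 0-2 [J1]: (4,3,0)
P 0-3 [J1]: (4,4,0)
link4: (5,4,0)
C 4-2 [J2]: (5,4,1)
C 4-3 [J2]: (5,4,2)
C 3-2 [J2]: (5,4,3)
R 4-1 [J1]: (5,5,3)
Grübler: 3·4 − 2·5 − 3 = -1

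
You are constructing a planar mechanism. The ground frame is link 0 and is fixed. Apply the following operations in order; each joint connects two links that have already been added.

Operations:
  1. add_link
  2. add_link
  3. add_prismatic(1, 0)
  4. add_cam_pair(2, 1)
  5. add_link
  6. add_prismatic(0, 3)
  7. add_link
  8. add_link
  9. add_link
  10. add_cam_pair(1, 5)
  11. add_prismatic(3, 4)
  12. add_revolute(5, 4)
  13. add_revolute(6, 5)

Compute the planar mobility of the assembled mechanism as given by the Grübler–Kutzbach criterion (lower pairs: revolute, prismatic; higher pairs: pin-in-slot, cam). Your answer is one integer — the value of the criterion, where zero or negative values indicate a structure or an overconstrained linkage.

M = 6

(L,J1,J2)=(1,0,0); link0 fixed
link1: (2,0,0)
link2: (3,0,0)
P 1-0 [J1]: (3,1,0)
C 2-1 [J2]: (3,1,1)
link3: (4,1,1)
P 0-3 [J1]: (4,2,1)
link4: (5,2,1)
link5: (6,2,1)
link6: (7,2,1)
C 1-5 [J2]: (7,2,2)
P 3-4 [J1]: (7,3,2)
R 5-4 [J1]: (7,4,2)
R 6-5 [J1]: (7,5,2)
Grübler: 3·6 − 2·5 − 2 = 6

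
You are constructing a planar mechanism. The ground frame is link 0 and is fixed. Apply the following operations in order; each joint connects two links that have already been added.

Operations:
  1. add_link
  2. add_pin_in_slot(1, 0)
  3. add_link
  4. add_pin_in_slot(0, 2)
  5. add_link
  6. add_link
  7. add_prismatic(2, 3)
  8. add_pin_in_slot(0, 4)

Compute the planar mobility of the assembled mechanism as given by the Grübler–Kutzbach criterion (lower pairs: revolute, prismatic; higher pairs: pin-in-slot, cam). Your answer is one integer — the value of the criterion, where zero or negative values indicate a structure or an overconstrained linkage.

M = 7

(L,J1,J2)=(1,0,0); link0 fixed
link1: (2,0,0)
PS 1-0 [J2]: (2,0,1)
link2: (3,0,1)
PS 0-2 [J2]: (3,0,2)
link3: (4,0,2)
link4: (5,0,2)
P 2-3 [J1]: (5,1,2)
PS 0-4 [J2]: (5,1,3)
Grübler: 3·4 − 2·1 − 3 = 7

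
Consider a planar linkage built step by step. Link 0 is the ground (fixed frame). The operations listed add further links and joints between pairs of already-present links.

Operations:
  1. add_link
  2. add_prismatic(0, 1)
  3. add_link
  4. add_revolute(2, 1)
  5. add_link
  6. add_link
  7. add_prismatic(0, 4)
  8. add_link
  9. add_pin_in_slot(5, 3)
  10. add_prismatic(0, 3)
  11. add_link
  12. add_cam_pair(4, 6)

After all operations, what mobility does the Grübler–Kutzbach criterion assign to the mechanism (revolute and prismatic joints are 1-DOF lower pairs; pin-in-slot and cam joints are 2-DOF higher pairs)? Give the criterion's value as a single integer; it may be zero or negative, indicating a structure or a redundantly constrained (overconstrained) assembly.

M = 8

link 0 = ground. State L|J1|J2 = 1|0|0
+link1  2|0|0
P(0,1) f=1→J1  2|1|0
+link2  3|1|0
R(2,1) f=1→J1  3|2|0
+link3  4|2|0
+link4  5|2|0
P(0,4) f=1→J1  5|3|0
+link5  6|3|0
PS(5,3) f=2→J2  6|3|1
P(0,3) f=1→J1  6|4|1
+link6  7|4|1
C(4,6) f=2→J2  7|4|2
M = 3(7−1)−2·4−2 = 18−8−2 = 8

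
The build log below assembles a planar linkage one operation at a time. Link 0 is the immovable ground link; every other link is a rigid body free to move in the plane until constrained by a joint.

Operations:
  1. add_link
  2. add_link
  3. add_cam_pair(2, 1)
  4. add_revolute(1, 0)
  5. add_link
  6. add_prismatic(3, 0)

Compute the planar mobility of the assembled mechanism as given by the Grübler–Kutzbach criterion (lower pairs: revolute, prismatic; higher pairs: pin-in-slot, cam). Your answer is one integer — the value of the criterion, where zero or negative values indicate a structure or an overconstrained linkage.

[1;0;0] (link 0 is ground)
L+ [2;0;0]
L+ [3;0;0]
C(2,1)∈J2 [3;0;1]
R(1,0)∈J1 [3;1;1]
L+ [4;1;1]
P(3,0)∈J1 [4;2;1]
mobility = 9 − 4 − 1 = 4

M = 4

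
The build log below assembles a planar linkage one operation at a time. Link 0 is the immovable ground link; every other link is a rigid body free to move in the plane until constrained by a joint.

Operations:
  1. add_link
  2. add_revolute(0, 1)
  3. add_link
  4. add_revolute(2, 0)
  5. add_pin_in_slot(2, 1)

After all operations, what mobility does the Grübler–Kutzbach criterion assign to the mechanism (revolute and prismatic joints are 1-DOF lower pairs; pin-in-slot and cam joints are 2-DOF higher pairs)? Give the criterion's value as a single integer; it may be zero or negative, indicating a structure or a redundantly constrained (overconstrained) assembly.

M = 1

ground; <1,0,0>
#1 <2,0,0>
R:0↔1 J1 <2,1,0>
#2 <3,1,0>
R:2↔0 J1 <3,2,0>
PS:2↔1 J2 <3,2,1>
3×2 − 2×2 − 1×1 = 1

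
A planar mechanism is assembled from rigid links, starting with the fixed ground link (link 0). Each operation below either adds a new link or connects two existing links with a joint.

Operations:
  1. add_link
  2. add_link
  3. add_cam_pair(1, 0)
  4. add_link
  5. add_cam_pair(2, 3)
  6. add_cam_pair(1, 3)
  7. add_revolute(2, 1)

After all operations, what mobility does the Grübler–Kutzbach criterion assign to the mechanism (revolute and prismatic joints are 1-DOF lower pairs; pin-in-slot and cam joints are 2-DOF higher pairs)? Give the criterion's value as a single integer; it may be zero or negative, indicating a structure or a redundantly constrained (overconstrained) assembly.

ground; <1,0,0>
#1 <2,0,0>
#2 <3,0,0>
C:1↔0 J2 <3,0,1>
#3 <4,0,1>
C:2↔3 J2 <4,0,2>
C:1↔3 J2 <4,0,3>
R:2↔1 J1 <4,1,3>
3×3 − 2×1 − 1×3 = 4

M = 4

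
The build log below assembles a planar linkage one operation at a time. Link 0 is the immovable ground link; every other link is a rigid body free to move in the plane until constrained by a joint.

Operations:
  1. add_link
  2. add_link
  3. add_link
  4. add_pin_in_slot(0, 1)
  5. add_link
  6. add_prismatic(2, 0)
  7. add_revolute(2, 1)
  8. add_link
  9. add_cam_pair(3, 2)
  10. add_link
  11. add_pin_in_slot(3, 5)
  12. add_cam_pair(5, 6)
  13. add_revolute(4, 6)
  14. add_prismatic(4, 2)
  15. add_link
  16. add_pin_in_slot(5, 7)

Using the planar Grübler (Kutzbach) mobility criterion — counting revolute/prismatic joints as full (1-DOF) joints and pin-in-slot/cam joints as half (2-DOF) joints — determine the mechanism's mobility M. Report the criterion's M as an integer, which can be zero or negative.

[1;0;0] (link 0 is ground)
L+ [2;0;0]
L+ [3;0;0]
L+ [4;0;0]
PS(0,1)∈J2 [4;0;1]
L+ [5;0;1]
P(2,0)∈J1 [5;1;1]
R(2,1)∈J1 [5;2;1]
L+ [6;2;1]
C(3,2)∈J2 [6;2;2]
L+ [7;2;2]
PS(3,5)∈J2 [7;2;3]
C(5,6)∈J2 [7;2;4]
R(4,6)∈J1 [7;3;4]
P(4,2)∈J1 [7;4;4]
L+ [8;4;4]
PS(5,7)∈J2 [8;4;5]
mobility = 21 − 8 − 5 = 8

M = 8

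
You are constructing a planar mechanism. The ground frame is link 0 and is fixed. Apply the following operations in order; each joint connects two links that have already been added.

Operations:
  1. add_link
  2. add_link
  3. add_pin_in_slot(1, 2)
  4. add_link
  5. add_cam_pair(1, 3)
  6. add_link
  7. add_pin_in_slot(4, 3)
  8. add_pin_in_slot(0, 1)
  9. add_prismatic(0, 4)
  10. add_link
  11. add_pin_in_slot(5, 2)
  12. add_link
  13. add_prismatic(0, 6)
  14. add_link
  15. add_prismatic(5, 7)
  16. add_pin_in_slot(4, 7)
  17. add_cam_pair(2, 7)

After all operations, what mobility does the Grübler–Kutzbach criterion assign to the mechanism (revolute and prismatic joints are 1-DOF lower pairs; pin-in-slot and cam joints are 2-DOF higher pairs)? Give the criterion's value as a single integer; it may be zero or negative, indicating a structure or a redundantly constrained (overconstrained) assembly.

link 0 = ground. State L|J1|J2 = 1|0|0
+link1  2|0|0
+link2  3|0|0
PS(1,2) f=2→J2  3|0|1
+link3  4|0|1
C(1,3) f=2→J2  4|0|2
+link4  5|0|2
PS(4,3) f=2→J2  5|0|3
PS(0,1) f=2→J2  5|0|4
P(0,4) f=1→J1  5|1|4
+link5  6|1|4
PS(5,2) f=2→J2  6|1|5
+link6  7|1|5
P(0,6) f=1→J1  7|2|5
+link7  8|2|5
P(5,7) f=1→J1  8|3|5
PS(4,7) f=2→J2  8|3|6
C(2,7) f=2→J2  8|3|7
M = 3(8−1)−2·3−7 = 21−6−7 = 8

M = 8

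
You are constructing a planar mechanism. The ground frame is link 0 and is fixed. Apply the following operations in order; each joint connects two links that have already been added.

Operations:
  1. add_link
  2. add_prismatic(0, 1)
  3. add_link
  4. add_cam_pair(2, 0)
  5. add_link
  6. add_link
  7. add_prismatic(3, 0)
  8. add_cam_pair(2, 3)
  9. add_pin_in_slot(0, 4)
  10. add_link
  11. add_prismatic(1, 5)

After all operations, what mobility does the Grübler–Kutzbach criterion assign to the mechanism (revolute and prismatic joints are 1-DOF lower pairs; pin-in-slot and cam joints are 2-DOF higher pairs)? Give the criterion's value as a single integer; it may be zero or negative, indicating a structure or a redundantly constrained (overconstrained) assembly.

M = 6

link 0 = ground. State L|J1|J2 = 1|0|0
+link1  2|0|0
P(0,1) f=1→J1  2|1|0
+link2  3|1|0
C(2,0) f=2→J2  3|1|1
+link3  4|1|1
+link4  5|1|1
P(3,0) f=1→J1  5|2|1
C(2,3) f=2→J2  5|2|2
PS(0,4) f=2→J2  5|2|3
+link5  6|2|3
P(1,5) f=1→J1  6|3|3
M = 3(6−1)−2·3−3 = 15−6−3 = 6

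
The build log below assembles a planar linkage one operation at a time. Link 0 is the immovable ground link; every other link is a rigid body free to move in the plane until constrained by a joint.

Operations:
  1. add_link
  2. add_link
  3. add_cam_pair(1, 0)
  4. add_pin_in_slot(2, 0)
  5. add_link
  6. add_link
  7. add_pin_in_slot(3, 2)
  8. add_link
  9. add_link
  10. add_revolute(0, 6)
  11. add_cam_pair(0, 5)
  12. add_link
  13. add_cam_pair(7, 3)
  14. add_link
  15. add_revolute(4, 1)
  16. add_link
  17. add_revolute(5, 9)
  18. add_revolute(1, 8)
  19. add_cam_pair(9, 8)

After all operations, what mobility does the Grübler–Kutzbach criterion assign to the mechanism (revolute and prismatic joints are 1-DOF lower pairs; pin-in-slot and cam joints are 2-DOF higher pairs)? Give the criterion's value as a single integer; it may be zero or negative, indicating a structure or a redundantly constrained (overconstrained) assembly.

M = 13

L=1 J1=0 J2=0
add link → L=2 J1=0 J2=0
add link → L=3 J1=0 J2=0
C@1,0 dof=2 J2 → L=3 J1=0 J2=1
PS@2,0 dof=2 J2 → L=3 J1=0 J2=2
add link → L=4 J1=0 J2=2
add link → L=5 J1=0 J2=2
PS@3,2 dof=2 J2 → L=5 J1=0 J2=3
add link → L=6 J1=0 J2=3
add link → L=7 J1=0 J2=3
R@0,6 dof=1 J1 → L=7 J1=1 J2=3
C@0,5 dof=2 J2 → L=7 J1=1 J2=4
add link → L=8 J1=1 J2=4
C@7,3 dof=2 J2 → L=8 J1=1 J2=5
add link → L=9 J1=1 J2=5
R@4,1 dof=1 J1 → L=9 J1=2 J2=5
add link → L=10 J1=2 J2=5
R@5,9 dof=1 J1 → L=10 J1=3 J2=5
R@1,8 dof=1 J1 → L=10 J1=4 J2=5
C@9,8 dof=2 J2 → L=10 J1=4 J2=6
M=3(L−1)−2J1−J2=3·9−2·4−6=13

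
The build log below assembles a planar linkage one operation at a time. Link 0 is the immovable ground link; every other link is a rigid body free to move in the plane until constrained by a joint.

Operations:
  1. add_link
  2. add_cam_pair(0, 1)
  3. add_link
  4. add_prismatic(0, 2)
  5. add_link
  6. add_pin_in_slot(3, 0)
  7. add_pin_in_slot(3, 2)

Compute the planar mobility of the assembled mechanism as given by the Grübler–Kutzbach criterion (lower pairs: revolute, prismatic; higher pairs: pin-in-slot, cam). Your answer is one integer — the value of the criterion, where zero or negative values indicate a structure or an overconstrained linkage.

M = 4

link 0 = ground. State L|J1|J2 = 1|0|0
+link1  2|0|0
C(0,1) f=2→J2  2|0|1
+link2  3|0|1
P(0,2) f=1→J1  3|1|1
+link3  4|1|1
PS(3,0) f=2→J2  4|1|2
PS(3,2) f=2→J2  4|1|3
M = 3(4−1)−2·1−3 = 9−2−3 = 4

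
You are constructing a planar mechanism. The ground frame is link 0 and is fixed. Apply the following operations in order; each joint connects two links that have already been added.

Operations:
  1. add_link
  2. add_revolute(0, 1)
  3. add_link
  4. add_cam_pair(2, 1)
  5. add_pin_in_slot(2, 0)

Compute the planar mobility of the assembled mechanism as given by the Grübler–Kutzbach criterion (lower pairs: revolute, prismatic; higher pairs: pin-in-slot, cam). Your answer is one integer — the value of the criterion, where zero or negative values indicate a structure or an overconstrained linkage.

M = 2

L=1 J1=0 J2=0
add link → L=2 J1=0 J2=0
R@0,1 dof=1 J1 → L=2 J1=1 J2=0
add link → L=3 J1=1 J2=0
C@2,1 dof=2 J2 → L=3 J1=1 J2=1
PS@2,0 dof=2 J2 → L=3 J1=1 J2=2
M=3(L−1)−2J1−J2=3·2−2·1−2=2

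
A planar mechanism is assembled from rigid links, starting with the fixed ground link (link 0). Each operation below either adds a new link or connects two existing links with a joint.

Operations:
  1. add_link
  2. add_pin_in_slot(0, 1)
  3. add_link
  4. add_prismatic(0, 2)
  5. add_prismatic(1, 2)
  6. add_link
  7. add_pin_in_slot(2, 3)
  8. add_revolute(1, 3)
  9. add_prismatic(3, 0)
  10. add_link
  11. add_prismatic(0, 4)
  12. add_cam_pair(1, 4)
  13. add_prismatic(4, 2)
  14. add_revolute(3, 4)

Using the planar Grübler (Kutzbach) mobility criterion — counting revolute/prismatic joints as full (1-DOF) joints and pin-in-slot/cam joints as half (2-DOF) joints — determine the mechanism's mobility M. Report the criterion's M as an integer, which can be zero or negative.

ground; <1,0,0>
#1 <2,0,0>
PS:0↔1 J2 <2,0,1>
#2 <3,0,1>
P:0↔2 J1 <3,1,1>
P:1↔2 J1 <3,2,1>
#3 <4,2,1>
PS:2↔3 J2 <4,2,2>
R:1↔3 J1 <4,3,2>
P:3↔0 J1 <4,4,2>
#4 <5,4,2>
P:0↔4 J1 <5,5,2>
C:1↔4 J2 <5,5,3>
P:4↔2 J1 <5,6,3>
R:3↔4 J1 <5,7,3>
3×4 − 2×7 − 1×3 = -5

M = -5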